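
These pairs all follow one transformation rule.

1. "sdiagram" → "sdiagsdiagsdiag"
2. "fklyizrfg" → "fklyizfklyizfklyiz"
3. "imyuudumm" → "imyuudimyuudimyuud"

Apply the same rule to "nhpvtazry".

In each case the input is transformed by: delete the last 3 characters, then write the whole string 3 times in a row.
"nhpvtazry" → "nhpvta" → "nhpvtanhpvtanhpvta".
(Check on "sdiagram": → "sdiag" → "sdiagsdiagsdiag" ✓)

nhpvtanhpvtanhpvta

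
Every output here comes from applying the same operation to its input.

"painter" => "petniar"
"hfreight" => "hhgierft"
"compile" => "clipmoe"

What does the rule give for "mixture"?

The pattern: reverse the string, then swap the first and last characters.
Applying both steps to "mixture": "erutxim", then "mrutxie".

mrutxie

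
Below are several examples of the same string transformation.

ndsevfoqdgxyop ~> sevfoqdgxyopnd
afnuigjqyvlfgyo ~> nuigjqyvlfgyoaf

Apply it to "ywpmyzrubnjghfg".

pmyzrubnjghfgyw

Each output is the input with this applied: move the first 2 characters to the end (rotate left by 2).
Applying that to "ywpmyzrubnjghfg" gives "pmyzrubnjghfgyw".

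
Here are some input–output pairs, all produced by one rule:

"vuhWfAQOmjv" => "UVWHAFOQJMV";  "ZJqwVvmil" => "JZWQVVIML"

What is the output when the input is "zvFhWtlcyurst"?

VZHFTWCLUYSRT

The pattern: swap each adjacent pair of characters (1↔2, 3↔4, ...), then convert every letter to uppercase.
Starting from "zvFhWtlcyurst": after the first operation, "vzhFtWcluysrt"; after the second, "VZHFTWCLUYSRT".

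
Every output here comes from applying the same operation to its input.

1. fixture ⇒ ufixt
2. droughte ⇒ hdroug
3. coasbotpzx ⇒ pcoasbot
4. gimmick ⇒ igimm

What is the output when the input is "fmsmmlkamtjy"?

The pattern: delete the last 2 characters, then move the last character to the front.
So "fmsmmlkamtjy" becomes "tfmsmmlkam".

tfmsmmlkam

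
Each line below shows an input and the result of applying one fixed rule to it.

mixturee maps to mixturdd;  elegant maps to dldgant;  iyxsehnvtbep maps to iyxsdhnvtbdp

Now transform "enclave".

What's happening: replace every "e" with "d".
On "enclave" that produces "dnclavd".

dnclavd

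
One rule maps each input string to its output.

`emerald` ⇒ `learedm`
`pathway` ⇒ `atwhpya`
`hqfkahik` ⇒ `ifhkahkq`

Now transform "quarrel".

earrqlu

What's happening: take characters alternately from the front and the back (1st, last, 2nd, 2nd-last, ...), then move the first 3 characters to the end (rotate left by 3).
For "quarrel", step one produces "qluearr"; step two turns that into "earrqlu".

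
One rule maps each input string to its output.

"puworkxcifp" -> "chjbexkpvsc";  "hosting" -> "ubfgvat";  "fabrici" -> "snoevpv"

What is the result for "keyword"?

xrljbeq

The transformation: shift every letter 13 places forward in the alphabet (wrapping around) — i.e. ROT13.
So "keyword" becomes "xrljbeq".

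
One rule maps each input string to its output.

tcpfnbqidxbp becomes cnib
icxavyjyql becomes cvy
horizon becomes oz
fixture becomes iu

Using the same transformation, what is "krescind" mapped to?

rcd

Rule — keep one character in every 3, starting at position 2 (positions 2nd, 5th, 8th, ...).
Doing the same to "krescind": "rcd".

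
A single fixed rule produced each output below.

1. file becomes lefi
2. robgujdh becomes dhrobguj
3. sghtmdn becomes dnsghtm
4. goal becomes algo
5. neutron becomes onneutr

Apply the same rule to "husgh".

The transformation: move the last 2 characters to the front (rotate right by 2).
So "husgh" becomes "ghhus".

ghhus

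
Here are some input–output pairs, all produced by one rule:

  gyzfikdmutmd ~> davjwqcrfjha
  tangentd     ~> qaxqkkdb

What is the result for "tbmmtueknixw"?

Each output is the input with this applied: take characters alternately from the front and the back (1st, last, 2nd, 2nd-last, ...), then shift every letter 3 places backward in the alphabet (wrapping around).
For "tbmmtueknixw", step one produces "twbxmimntkue"; step two turns that into "qtyujfjkqhrb".

qtyujfjkqhrb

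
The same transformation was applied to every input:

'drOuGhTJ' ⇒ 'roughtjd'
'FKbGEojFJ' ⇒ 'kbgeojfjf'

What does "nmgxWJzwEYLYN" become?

The transformation: move the first character to the end, then convert every letter to lowercase.
"nmgxWJzwEYLYN" → "mgxWJzwEYLYNn" → "mgxwjzweylynn".

mgxwjzweylynn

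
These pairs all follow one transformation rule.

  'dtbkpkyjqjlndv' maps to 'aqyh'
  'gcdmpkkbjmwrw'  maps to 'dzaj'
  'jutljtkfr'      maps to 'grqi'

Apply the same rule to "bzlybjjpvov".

What's happening: shift every letter 3 places backward in the alphabet (wrapping around), then keep only the first 4 characters.
On "bzlybjjpvov": the first step gives "ywivyggmsls", and the second then gives "ywiv".

ywiv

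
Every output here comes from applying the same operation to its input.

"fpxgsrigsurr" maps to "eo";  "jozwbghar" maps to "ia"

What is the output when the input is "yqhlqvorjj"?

What's happening: shift every letter 1 place backward in the alphabet (wrapping around), then keep only the vowels.
So "yqhlqvorjj" becomes "uii".

uii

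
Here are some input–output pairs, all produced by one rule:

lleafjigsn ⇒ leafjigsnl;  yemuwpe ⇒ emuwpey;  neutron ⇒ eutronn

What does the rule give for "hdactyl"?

Rule — move the first character to the end.
So "hdactyl" becomes "dactylh".

dactylh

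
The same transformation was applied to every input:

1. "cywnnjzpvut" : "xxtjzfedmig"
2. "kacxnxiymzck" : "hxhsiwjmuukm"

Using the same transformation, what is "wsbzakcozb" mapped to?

jkumyjlgcl

Each output is the input with this applied: move the first 3 characters to the end (rotate left by 3), then shift every letter 10 places forward in the alphabet (wrapping around).
Starting from "wsbzakcozb": after the first operation, "zakcozbwsb"; after the second, "jkumyjlgcl".
(Check on "kacxnxiymzck": → "xnxiymzckkac" → "hxhsiwjmuukm" ✓)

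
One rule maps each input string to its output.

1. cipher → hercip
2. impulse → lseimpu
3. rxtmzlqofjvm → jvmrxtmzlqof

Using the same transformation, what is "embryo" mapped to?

In each case the input is transformed by: move the last 3 characters to the front (rotate right by 3).
Doing the same to "embryo": "ryoemb".

ryoemb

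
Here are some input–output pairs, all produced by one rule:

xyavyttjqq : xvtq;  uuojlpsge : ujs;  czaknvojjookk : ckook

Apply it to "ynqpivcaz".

Each output is the input with this applied: keep one character in every 3, starting at position 1 (positions 1st, 4th, 7th, ...).
Applying that to "ynqpivcaz" gives "ypc".

ypc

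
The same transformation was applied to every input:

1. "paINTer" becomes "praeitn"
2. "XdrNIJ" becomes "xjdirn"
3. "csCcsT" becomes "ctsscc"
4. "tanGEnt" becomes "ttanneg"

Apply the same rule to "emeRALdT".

etmdelra

Each output is the input with this applied: take characters alternately from the front and the back (1st, last, 2nd, 2nd-last, ...), then convert every letter to lowercase.
Applying both steps to "emeRALdT": "eTmdeLRA", then "etmdelra".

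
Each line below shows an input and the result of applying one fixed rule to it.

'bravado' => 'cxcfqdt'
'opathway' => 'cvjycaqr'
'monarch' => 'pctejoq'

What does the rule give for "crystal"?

auvcnet

The pattern: shift every letter 2 places forward in the alphabet (wrapping around), then move the first 2 characters to the end (rotate left by 2).
For "crystal", step one produces "etauvcn"; step two turns that into "auvcnet".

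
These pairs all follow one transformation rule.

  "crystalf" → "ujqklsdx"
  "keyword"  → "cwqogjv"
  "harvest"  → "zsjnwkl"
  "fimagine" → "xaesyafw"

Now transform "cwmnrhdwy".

The rule is to shift every letter 8 places backward in the alphabet (wrapping around).
"cwmnrhdwy" → "uoefjzvoq".

uoefjzvoq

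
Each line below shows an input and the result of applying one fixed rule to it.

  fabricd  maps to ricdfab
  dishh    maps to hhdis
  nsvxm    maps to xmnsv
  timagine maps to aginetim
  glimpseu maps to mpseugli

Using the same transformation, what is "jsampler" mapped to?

mplerjsa

Rule — move the first 3 characters to the end (rotate left by 3).
Doing the same to "jsampler": "mplerjsa".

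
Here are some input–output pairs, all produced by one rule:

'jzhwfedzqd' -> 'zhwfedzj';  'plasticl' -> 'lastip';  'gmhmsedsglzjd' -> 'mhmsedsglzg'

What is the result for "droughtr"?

Each output is the input with this applied: delete the last 2 characters, then move the first character to the end.
"droughtr" → "roughd".

roughd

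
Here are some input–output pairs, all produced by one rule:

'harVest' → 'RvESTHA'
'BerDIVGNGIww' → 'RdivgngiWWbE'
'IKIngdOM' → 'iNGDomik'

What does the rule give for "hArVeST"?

RvEstHa

What's happening: move the first 2 characters to the end (rotate left by 2), then flip the case of every letter.
Applying that to "hArVeST" gives "RvEstHa".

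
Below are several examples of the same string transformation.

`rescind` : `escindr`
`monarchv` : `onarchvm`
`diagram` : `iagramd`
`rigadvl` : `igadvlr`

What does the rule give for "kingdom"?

Rule — move the first character to the end.
"kingdom" → "ingdomk".

ingdomk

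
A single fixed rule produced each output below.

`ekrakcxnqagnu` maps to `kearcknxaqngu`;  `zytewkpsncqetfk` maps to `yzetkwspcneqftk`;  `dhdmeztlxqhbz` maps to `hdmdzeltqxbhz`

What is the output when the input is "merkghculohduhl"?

The rule is to swap each adjacent pair of characters (1↔2, 3↔4, ...).
"merkghculohduhl" → "emkrhgucoldhhul".

emkrhgucoldhhul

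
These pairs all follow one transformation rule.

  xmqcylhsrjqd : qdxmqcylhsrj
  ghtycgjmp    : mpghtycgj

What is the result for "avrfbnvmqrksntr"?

travrfbnvmqrksn

The transformation: move the last 2 characters to the front (rotate right by 2).
So "avrfbnvmqrksntr" becomes "travrfbnvmqrksn".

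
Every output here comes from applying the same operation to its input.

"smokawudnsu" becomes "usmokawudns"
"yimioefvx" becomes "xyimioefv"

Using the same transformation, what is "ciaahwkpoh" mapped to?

The pattern: move the last character to the front.
So "ciaahwkpoh" becomes "hciaahwkpo".

hciaahwkpo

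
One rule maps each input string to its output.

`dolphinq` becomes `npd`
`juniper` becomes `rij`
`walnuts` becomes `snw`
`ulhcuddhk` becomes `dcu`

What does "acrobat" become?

toa

Looking at the pairs, the operation is to keep one character in every 3, starting at position 1 (positions 1st, 4th, 7th, ...), then reverse the string.
Applying both steps to "acrobat": "aot", then "toa".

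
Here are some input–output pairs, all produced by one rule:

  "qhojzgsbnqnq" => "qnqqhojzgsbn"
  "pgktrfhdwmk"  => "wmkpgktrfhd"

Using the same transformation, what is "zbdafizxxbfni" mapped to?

What's happening: move the last 3 characters to the front (rotate right by 3).
Applying that to "zbdafizxxbfni" gives "fnizbdafizxxb".

fnizbdafizxxb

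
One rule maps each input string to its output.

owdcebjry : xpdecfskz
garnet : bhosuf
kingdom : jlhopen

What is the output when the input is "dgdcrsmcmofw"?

hedetsdnpnxg

The pattern: shift every letter 1 place forward in the alphabet (wrapping around), then swap each adjacent pair of characters (1↔2, 3↔4, ...).
"dgdcrsmcmofw" → "ehedstndnpgx" → "hedetsdnpnxg".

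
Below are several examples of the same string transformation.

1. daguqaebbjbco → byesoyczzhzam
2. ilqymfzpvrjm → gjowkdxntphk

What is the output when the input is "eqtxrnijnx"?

Rule — shift every letter 2 places backward in the alphabet (wrapping around).
So "eqtxrnijnx" becomes "corvplghlv".

corvplghlv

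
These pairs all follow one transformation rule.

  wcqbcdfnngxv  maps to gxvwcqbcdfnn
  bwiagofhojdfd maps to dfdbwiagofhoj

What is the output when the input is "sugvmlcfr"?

In each case the input is transformed by: move the last 3 characters to the front (rotate right by 3).
Doing the same to "sugvmlcfr": "cfrsugvml".

cfrsugvml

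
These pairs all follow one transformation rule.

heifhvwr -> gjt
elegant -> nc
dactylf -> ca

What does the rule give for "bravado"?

tc

In each case the input is transformed by: keep one character in every 3, starting at position 2 (positions 2nd, 5th, 8th, ...), then shift every letter 2 places forward in the alphabet (wrapping around).
"bravado" → "tc".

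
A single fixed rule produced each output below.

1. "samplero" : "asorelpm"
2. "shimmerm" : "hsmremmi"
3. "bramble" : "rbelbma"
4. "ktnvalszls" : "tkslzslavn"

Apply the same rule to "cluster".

lcretsu

In each case the input is transformed by: move the first 2 characters to the end (rotate left by 2), then reverse the string.
Applying that to "cluster" gives "lcretsu".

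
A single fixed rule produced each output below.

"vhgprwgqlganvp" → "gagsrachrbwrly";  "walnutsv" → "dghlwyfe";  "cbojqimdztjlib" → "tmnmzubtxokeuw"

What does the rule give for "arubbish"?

dslcfmmt

In each case the input is transformed by: shift every letter 11 places forward in the alphabet (wrapping around), then move the last 2 characters to the front (rotate right by 2).
For "arubbish", step one produces "lcfmmtds"; step two turns that into "dslcfmmt".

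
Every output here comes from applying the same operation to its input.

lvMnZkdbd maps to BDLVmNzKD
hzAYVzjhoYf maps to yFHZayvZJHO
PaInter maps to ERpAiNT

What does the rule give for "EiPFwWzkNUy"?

In each case the input is transformed by: move the last 2 characters to the front (rotate right by 2), then flip the case of every letter.
"EiPFwWzkNUy" → "UyEiPFwWzkN" → "uYeIpfWwZKn".

uYeIpfWwZKn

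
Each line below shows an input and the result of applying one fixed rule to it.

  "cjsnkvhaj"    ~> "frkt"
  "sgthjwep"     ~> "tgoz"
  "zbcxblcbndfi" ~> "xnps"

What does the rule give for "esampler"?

zvob

Looking at the pairs, the operation is to shift every letter 10 places forward in the alphabet (wrapping around), then keep only the last 4 characters.
"esampler" → "zvob".
(Check on "zbcxblcbndfi": → "jlmhlvmlxnps" → "xnps" ✓)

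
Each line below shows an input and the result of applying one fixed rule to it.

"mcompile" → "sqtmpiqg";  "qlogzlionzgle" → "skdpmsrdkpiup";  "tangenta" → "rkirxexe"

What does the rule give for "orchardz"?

What's happening: shift every letter 4 places forward in the alphabet (wrapping around), then move the first 2 characters to the end (rotate left by 2).
Starting from "orchardz": after the first operation, "svglevhd"; after the second, "glevhdsv".

glevhdsv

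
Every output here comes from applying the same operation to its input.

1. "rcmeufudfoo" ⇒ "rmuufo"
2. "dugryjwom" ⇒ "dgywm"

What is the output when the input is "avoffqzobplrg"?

aofzblg

Looking at the pairs, the operation is to keep every other character starting from the first (positions 1st, 3rd, 5th, ...).
For "avoffqzobplrg" the result is "aofzblg".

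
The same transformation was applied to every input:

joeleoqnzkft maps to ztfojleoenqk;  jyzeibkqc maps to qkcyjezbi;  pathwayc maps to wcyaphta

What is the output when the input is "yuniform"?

fmruyino

What's happening: swap each adjacent pair of characters (1↔2, 3↔4, ...), then move the last 3 characters to the front (rotate right by 3).
On "yuniform" that produces "fmruyino".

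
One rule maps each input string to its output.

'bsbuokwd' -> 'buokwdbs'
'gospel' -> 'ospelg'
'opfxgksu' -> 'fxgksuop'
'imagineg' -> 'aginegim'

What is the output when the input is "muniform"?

What's happening: swap the front and back halves of the string, then move the last 2 characters to the front (rotate right by 2).
Working it through for "muniform": intermediate "formmuni", final "niformmu".

niformmu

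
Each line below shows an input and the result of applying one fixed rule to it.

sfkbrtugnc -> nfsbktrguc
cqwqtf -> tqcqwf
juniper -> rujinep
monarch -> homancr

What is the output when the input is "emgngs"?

gmengs

The transformation: swap each adjacent pair of characters (1↔2, 3↔4, ...), then move the last character to the front.
Working it through for "emgngs": intermediate "mengsg", final "gmengs".
(Check on "cqwqtf": → "qcqwft" → "tqcqwf" ✓)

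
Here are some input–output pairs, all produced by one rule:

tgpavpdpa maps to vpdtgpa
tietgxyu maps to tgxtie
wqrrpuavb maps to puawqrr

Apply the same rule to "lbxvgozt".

vgolbx

In each case the input is transformed by: delete the last 2 characters, then move the last 3 characters to the front (rotate right by 3).
"lbxvgozt" → "lbxvgo" → "vgolbx".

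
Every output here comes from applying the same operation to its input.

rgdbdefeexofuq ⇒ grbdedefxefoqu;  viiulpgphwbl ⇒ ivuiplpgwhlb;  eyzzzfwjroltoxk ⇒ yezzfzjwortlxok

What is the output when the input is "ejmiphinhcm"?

jeimhpnichm

The pattern: swap each adjacent pair of characters (1↔2, 3↔4, ...).
So "ejmiphinhcm" becomes "jeimhpnichm".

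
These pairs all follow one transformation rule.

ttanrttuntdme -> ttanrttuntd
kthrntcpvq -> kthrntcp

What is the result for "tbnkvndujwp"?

Each output is the input with this applied: delete the last 2 characters.
On "tbnkvndujwp" that produces "tbnkvnduj".

tbnkvnduj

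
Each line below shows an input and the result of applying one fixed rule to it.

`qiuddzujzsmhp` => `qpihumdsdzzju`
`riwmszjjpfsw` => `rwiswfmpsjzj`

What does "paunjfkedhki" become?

Rule — take characters alternately from the front and the back (1st, last, 2nd, 2nd-last, ...).
"paunjfkedhki" → "piakuhndjefk".

piakuhndjefk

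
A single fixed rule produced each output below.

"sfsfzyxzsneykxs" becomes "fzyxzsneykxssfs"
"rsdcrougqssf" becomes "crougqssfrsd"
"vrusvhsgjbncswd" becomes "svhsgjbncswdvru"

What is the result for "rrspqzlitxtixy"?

pqzlitxtixyrrs

Looking at the pairs, the operation is to move the first 3 characters to the end (rotate left by 3).
"rrspqzlitxtixy" → "pqzlitxtixyrrs".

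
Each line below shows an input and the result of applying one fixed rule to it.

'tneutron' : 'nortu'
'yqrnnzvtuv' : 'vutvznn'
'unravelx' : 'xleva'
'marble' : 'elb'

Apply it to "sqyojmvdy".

Each output is the input with this applied: reverse the string, then delete the last 3 characters.
For "sqyojmvdy" the result is "ydvmjo".

ydvmjo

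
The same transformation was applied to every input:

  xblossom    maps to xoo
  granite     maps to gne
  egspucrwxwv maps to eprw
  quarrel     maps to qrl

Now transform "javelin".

The transformation: keep one character in every 3, starting at position 1 (positions 1st, 4th, 7th, ...).
So "javelin" becomes "jen".

jen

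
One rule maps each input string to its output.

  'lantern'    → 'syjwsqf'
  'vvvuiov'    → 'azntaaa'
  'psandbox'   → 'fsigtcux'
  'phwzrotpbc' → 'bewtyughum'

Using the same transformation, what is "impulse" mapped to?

Each output is the input with this applied: shift every letter 5 places forward in the alphabet (wrapping around), then move the first 2 characters to the end (rotate left by 2).
Working it through for "impulse": intermediate "nruzqxj", final "uzqxjnr".

uzqxjnr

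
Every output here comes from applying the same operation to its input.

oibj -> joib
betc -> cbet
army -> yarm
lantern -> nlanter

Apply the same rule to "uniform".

munifor

The rule is to move the last character to the front.
On "uniform" that produces "munifor".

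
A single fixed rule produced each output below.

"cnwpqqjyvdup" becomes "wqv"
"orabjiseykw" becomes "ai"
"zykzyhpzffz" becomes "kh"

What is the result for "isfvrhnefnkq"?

fhf

The rule is to keep one character in every 3, starting at position 3 (positions 3rd, 6th, 9th, ...), then delete the last character.
For "isfvrhnefnkq", step one produces "fhfq"; step two turns that into "fhf".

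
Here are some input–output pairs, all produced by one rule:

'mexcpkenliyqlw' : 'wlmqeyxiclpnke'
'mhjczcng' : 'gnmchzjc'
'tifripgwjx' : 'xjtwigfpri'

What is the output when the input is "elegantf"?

In each case the input is transformed by: move the last character to the front, then take characters alternately from the front and the back (1st, last, 2nd, 2nd-last, ...).
For "elegantf", step one produces "felegant"; step two turns that into "ftenlaeg".

ftenlaeg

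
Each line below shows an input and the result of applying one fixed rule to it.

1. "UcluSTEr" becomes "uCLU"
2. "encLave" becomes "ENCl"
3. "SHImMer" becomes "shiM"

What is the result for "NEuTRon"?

What's happening: flip the case of every letter, then keep only the first 4 characters.
Starting from "NEuTRon": after the first operation, "neUtrON"; after the second, "neUt".
(Check on "UcluSTEr": → "uCLUsteR" → "uCLU" ✓)

neUt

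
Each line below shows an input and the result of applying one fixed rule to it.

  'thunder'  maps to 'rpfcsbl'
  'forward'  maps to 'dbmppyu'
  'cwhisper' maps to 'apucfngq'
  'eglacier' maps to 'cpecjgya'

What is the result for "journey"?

Each output is the input with this applied: shift every letter 2 places backward in the alphabet (wrapping around), then take characters alternately from the front and the back (1st, last, 2nd, 2nd-last, ...).
Applying both steps to "journey": "hmsplcw", then "hwmcslp".

hwmcslp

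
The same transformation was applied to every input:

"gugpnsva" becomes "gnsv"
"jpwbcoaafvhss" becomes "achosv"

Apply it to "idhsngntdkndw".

dginnt

Each output is the input with this applied: sort the characters into alphabetical order, then keep every other character starting from the second (positions 2nd, 4th, 6th, ...).
On "idhsngntdkndw": the first step gives "dddghiknnnstw", and the second then gives "dginnt".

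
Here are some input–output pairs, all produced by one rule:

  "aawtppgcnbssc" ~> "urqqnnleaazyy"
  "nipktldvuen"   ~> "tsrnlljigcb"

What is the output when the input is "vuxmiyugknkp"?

wvtssnlkiige

What's happening: sort the characters into reverse alphabetical order, then shift every letter 2 places backward in the alphabet (wrapping around).
"vuxmiyugknkp" → "yxvuupnmkkig" → "wvtssnlkiige".
(Check on "aawtppgcnbssc": → "wtssppngccbaa" → "urqqnnleaazyy" ✓)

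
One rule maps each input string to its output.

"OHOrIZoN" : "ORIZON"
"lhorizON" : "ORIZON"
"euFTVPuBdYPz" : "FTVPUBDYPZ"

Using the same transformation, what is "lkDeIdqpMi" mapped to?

The rule is to delete the first 2 characters, then convert every letter to uppercase.
On "lkDeIdqpMi": the first step gives "DeIdqpMi", and the second then gives "DEIDQPMI".

DEIDQPMI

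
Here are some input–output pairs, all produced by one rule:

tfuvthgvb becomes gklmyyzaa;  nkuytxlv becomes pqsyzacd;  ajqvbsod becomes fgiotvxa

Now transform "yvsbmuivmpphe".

In each case the input is transformed by: sort the characters into alphabetical order, then shift every letter 5 places forward in the alphabet (wrapping around).
For "yvsbmuivmpphe", step one produces "behimmppsuvvy"; step two turns that into "gjmnrruuxzaad".
(Check on "ajqvbsod": → "abdjoqsv" → "fgiotvxa" ✓)

gjmnrruuxzaad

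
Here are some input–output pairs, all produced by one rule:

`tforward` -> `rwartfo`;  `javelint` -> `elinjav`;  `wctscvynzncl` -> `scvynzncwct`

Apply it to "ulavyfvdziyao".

The pattern: delete the last character, then move the first 3 characters to the end (rotate left by 3).
Applying both steps to "ulavyfvdziyao": "ulavyfvdziya", then "vyfvdziyaula".
(Check on "wctscvynzncl": → "wctscvynznc" → "scvynzncwct" ✓)

vyfvdziyaula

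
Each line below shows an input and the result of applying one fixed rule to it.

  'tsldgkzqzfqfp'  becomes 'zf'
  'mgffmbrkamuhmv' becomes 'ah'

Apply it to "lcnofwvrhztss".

hs

The pattern: keep one character in every 3, starting at position 3 (positions 3rd, 6th, 9th, ...), then keep only the last 2 characters.
"lcnofwvrhztss" → "nwhs" → "hs".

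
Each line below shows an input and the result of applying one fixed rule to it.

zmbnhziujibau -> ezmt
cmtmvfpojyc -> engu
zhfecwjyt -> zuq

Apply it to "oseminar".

kaj

What's happening: shift every letter 8 places backward in the alphabet (wrapping around), then keep one character in every 3, starting at position 2 (positions 2nd, 5th, 8th, ...).
For "oseminar", step one produces "gkweafsj"; step two turns that into "kaj".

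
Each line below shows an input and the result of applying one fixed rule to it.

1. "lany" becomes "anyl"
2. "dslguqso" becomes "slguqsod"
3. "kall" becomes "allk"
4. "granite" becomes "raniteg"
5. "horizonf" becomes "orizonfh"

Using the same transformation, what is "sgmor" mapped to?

gmors

Each output is the input with this applied: move the first character to the end.
Applying that to "sgmor" gives "gmors".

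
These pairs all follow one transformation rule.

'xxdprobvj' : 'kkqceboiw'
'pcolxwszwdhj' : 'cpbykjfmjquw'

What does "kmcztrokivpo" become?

xzpmgebxvicb

The transformation: shift every letter 13 places forward in the alphabet (wrapping around) — i.e. ROT13.
"kmcztrokivpo" → "xzpmgebxvicb".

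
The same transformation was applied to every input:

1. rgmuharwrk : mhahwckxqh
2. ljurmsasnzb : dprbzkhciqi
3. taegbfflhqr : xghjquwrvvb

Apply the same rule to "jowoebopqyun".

The rule is to shift every letter 10 places backward in the alphabet (wrapping around), then move the last 3 characters to the front (rotate right by 3).
"jowoebopqyun" → "okdzemeurefg".
(Check on "taegbfflhqr": → "jquwrvvbxgh" → "xghjquwrvvb" ✓)

okdzemeurefg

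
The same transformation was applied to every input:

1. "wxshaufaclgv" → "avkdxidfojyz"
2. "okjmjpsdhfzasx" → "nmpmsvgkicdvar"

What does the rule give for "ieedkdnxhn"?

Rule — move the first character to the end, then shift every letter 3 places forward in the alphabet (wrapping around).
Applying that to "ieedkdnxhn" gives "hhgngqakql".

hhgngqakql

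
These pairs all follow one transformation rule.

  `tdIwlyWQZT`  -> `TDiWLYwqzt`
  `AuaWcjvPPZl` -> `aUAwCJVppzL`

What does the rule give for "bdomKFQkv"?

BDOMkfqKV

The rule is to flip the case of every letter.
On "bdomKFQkv" that produces "BDOMkfqKV".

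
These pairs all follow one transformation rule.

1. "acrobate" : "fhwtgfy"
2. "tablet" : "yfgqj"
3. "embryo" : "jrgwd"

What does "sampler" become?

The rule is to shift every letter 5 places forward in the alphabet (wrapping around), then delete the last character.
"sampler" → "xfruqjw" → "xfruqj".

xfruqj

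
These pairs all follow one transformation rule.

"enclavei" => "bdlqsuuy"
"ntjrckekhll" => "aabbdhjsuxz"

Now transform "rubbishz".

hikprrxy

Looking at the pairs, the operation is to shift every letter 10 places backward in the alphabet (wrapping around), then sort the characters into alphabetical order.
Starting from "rubbishz": after the first operation, "hkrryixp"; after the second, "hikprrxy".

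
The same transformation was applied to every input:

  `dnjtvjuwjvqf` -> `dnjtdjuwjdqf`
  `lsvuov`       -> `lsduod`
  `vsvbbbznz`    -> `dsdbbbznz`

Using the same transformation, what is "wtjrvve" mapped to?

wtjrdde

The transformation: replace every "v" with "d".
Applying that to "wtjrvve" gives "wtjrdde".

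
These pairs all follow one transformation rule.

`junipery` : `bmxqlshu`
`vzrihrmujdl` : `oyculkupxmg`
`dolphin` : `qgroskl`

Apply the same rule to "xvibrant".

Rule — move the last character to the front, then shift every letter 3 places forward in the alphabet (wrapping around).
On "xvibrant" that produces "wayleudq".

wayleudq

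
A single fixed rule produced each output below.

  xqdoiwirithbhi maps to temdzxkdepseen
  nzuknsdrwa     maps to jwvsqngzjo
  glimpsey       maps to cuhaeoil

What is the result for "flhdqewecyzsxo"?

bkhtdozvmuaysa

The pattern: shift every letter 4 places backward in the alphabet (wrapping around), then take characters alternately from the front and the back (1st, last, 2nd, 2nd-last, ...).
Working it through for "flhdqewecyzsxo": intermediate "bhdzmasayuvotk", final "bkhtdozvmuaysa".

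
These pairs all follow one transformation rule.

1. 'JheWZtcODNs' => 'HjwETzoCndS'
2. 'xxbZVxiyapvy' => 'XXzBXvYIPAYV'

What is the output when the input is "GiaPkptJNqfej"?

Rule — swap each adjacent pair of characters (1↔2, 3↔4, ...), then flip the case of every letter.
Working it through for "GiaPkptJNqfej": intermediate "iGPapkJtqNefj", final "IgpAPKjTQnEFJ".

IgpAPKjTQnEFJ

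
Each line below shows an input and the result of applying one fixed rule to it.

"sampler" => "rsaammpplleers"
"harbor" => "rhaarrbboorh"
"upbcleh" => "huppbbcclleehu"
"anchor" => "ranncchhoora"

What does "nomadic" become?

cnoommaaddiicn

Looking at the pairs, the operation is to double every character, then swap the first and last characters.
For "nomadic", step one produces "nnoommaaddiicc"; step two turns that into "cnoommaaddiicn".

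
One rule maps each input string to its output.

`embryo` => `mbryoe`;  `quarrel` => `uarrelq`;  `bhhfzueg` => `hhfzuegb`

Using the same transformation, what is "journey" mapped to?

ourneyj

The rule is to move the first character to the end.
On "journey" that produces "ourneyj".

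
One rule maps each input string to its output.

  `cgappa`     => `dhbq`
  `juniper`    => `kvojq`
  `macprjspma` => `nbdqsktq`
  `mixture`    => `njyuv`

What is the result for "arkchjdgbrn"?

bsldikehc

Rule — delete the last 2 characters, then shift every letter 1 place forward in the alphabet (wrapping around).
Applying both steps to "arkchjdgbrn": "arkchjdgb", then "bsldikehc".
(Check on "cgappa": → "cgap" → "dhbq" ✓)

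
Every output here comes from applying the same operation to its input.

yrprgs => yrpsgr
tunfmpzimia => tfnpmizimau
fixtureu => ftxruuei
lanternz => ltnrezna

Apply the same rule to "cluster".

csuetrl

In each case the input is transformed by: swap each adjacent pair of characters (1↔2, 3↔4, ...), then move the first character to the end.
Working it through for "cluster": intermediate "lcsuetr", final "csuetrl".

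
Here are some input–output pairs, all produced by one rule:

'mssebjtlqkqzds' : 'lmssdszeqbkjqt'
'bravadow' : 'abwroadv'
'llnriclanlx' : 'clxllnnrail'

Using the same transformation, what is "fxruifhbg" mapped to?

In each case the input is transformed by: take characters alternately from the front and the back (1st, last, 2nd, 2nd-last, ...), then move the last character to the front.
So "fxruifhbg" becomes "ifgxbrhuf".

ifgxbrhuf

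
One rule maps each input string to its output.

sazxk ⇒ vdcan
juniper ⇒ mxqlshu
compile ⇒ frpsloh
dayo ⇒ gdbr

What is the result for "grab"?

Each output is the input with this applied: shift every letter 3 places forward in the alphabet (wrapping around).
"grab" → "jude".

jude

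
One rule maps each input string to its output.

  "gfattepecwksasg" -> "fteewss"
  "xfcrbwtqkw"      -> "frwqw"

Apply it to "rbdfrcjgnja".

The rule is to keep every other character starting from the second (positions 2nd, 4th, 6th, ...).
On "rbdfrcjgnja" that produces "bfcgj".

bfcgj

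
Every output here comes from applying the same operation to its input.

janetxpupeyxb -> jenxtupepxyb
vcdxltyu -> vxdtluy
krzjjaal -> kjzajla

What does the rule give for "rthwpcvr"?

rwhcprv

The rule is to swap each adjacent pair of characters (1↔2, 3↔4, ...), then delete the first character.
Doing the same to "rthwpcvr": "rwhcprv".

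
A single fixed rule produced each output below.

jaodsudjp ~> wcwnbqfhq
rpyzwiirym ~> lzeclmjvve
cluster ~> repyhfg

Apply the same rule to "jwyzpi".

Looking at the pairs, the operation is to shift every letter 13 places forward in the alphabet (wrapping around) — i.e. ROT13, then move the last 2 characters to the front (rotate right by 2).
"jwyzpi" → "wjlmcv" → "cvwjlm".

cvwjlm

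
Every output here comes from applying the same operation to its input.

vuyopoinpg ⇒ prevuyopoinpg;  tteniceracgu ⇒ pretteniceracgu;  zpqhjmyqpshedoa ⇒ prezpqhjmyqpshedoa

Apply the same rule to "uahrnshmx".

preuahrnshmx

Rule — prepend "pre".
Doing the same to "uahrnshmx": "preuahrnshmx".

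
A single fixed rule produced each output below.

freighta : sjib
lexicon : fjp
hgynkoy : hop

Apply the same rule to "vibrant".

Looking at the pairs, the operation is to keep every other character starting from the second (positions 2nd, 4th, 6th, ...), then shift every letter 1 place forward in the alphabet (wrapping around).
"vibrant" → "irn" → "jso".

jso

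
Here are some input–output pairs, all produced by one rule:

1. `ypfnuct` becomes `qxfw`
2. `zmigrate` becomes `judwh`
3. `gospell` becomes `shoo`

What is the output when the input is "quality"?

olwb

Each output is the input with this applied: shift every letter 3 places forward in the alphabet (wrapping around), then delete the first 3 characters.
"quality" → "txdolwb" → "olwb".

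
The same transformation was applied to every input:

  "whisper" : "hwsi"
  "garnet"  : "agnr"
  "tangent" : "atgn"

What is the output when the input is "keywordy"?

Rule — swap each adjacent pair of characters (1↔2, 3↔4, ...), then keep only the first 4 characters.
"keywordy" → "ekwyroyd" → "ekwy".
(Check on "tangent": → "atgnnet" → "atgn" ✓)

ekwy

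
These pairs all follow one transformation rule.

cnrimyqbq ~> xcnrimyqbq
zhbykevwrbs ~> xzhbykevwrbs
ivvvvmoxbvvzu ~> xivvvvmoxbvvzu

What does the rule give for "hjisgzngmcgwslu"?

xhjisgzngmcgwslu

In each case the input is transformed by: prepend "x".
Doing the same to "hjisgzngmcgwslu": "xhjisgzngmcgwslu".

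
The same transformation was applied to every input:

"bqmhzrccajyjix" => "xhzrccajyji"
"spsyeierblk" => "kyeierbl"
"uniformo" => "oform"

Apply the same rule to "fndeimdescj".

jeimdesc

The pattern: delete the first 3 characters, then move the last character to the front.
Applying both steps to "fndeimdescj": "eimdescj", then "jeimdesc".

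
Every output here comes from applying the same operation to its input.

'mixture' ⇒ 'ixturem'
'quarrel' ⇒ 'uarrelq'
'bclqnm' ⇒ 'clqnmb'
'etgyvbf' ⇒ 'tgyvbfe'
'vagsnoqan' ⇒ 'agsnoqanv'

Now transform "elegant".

The rule is to move the first character to the end.
"elegant" → "legante".

legante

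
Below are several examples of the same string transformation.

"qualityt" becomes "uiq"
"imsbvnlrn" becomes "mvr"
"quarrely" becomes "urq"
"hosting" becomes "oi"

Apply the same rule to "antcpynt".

In each case the input is transformed by: swap the first and last characters, then keep one character in every 3, starting at position 2 (positions 2nd, 5th, 8th, ...).
"antcpynt" → "tntcpyna" → "npa".

npa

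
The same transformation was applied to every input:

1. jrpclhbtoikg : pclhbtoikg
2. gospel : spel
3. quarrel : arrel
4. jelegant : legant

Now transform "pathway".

thway

What's happening: delete the first 2 characters.
On "pathway" that produces "thway".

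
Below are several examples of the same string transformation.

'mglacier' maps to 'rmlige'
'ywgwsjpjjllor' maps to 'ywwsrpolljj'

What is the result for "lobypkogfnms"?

What's happening: sort the characters into reverse alphabetical order, then delete the last 2 characters.
Working it through for "lobypkogfnms": intermediate "yspoonmlkgfb", final "yspoonmlkg".

yspoonmlkg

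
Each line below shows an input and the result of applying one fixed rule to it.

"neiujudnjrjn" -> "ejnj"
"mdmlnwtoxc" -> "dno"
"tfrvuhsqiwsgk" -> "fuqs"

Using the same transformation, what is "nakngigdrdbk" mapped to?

agdb

Rule — keep one character in every 3, starting at position 2 (positions 2nd, 5th, 8th, ...).
"nakngigdrdbk" → "agdb".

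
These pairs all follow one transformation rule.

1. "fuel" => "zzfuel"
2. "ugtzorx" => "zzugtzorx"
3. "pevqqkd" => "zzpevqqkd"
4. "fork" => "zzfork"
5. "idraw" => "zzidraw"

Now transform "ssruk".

What's happening: prepend "zz".
"ssruk" → "zzssruk".

zzssruk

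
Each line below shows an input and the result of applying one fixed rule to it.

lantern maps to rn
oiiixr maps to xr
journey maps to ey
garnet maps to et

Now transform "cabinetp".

tp

The pattern: keep only the last 2 characters.
Doing the same to "cabinetp": "tp".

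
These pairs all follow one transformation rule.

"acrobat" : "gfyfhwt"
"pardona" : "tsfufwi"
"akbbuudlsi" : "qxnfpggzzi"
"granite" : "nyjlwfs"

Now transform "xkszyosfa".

The rule is to shift every letter 5 places forward in the alphabet (wrapping around), then move the last 3 characters to the front (rotate right by 3).
For "xkszyosfa", step one produces "cpxedtxkf"; step two turns that into "xkfcpxedt".

xkfcpxedt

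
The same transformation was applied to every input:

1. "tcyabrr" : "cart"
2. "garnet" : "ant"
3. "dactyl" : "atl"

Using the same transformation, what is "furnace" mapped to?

Looking at the pairs, the operation is to move the first character to the end, then keep every other character starting from the first (positions 1st, 3rd, 5th, ...).
Working it through for "furnace": intermediate "urnacef", final "uncf".

uncf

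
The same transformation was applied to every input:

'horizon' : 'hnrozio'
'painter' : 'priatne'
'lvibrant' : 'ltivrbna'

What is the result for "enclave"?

eecnalv

Each output is the input with this applied: move the last character to the front, then swap each adjacent pair of characters (1↔2, 3↔4, ...).
On "enclave": the first step gives "eenclav", and the second then gives "eecnalv".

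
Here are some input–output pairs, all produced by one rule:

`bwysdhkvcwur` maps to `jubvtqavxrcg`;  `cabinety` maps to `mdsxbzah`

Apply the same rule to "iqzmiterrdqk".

Looking at the pairs, the operation is to shift every letter 1 place backward in the alphabet (wrapping around), then swap the front and back halves of the string.
Working it through for "iqzmiterrdqk": intermediate "hpylhsdqqcpj", final "dqqcpjhpylhs".

dqqcpjhpylhs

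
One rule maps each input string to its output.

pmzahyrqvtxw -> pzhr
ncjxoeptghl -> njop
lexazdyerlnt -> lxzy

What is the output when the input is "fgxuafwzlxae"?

fxaw

The transformation: keep every other character starting from the first (positions 1st, 3rd, 5th, ...), then keep only the first 4 characters.
"fgxuafwzlxae" → "fxawla" → "fxaw".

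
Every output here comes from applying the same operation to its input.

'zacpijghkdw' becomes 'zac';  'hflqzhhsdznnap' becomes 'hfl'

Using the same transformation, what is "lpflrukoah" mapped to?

What's happening: keep only the first 3 characters.
Doing the same to "lpflrukoah": "lpf".

lpf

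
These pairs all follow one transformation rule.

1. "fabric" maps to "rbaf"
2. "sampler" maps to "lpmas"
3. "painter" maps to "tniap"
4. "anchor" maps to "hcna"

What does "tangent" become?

egnat

Looking at the pairs, the operation is to reverse the string, then delete the first 2 characters.
"tangent" → "tnegnat" → "egnat".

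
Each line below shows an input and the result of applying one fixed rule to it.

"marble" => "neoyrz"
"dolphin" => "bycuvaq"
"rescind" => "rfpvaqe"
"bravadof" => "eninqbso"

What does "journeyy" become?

The transformation: move the first character to the end, then shift every letter 13 places forward in the alphabet (wrapping around) — i.e. ROT13.
Applying that to "journeyy" gives "bhearllw".

bhearllw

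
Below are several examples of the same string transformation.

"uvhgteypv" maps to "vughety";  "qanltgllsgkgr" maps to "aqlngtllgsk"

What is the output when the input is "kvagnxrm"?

vkgaxn

The transformation: delete the last 2 characters, then swap each adjacent pair of characters (1↔2, 3↔4, ...).
"kvagnxrm" → "kvagnx" → "vkgaxn".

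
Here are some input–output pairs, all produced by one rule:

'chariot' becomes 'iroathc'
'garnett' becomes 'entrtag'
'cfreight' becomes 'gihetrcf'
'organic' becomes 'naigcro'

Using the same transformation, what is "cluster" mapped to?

tseurlc

Looking at the pairs, the operation is to move the last 3 characters to the front (rotate right by 3), then take characters alternately from the front and the back (1st, last, 2nd, 2nd-last, ...).
For "cluster", step one produces "terclus"; step two turns that into "tseurlc".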